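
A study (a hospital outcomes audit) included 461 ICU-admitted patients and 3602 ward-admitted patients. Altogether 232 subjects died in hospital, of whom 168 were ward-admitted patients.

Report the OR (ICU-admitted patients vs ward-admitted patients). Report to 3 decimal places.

3.295

ICU-admitted patients with the outcome: 232 − 168 = 64
ICU-admitted patients without the outcome: 461 − 64 = 397
ward-admitted patients without the outcome: 3602 − 168 = 3434
OR = (64 × 3434) / (397 × 168) = 219776/66696 ≈ 3.295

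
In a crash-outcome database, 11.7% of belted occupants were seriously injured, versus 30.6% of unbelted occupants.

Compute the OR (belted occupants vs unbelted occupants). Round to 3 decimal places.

odds, belted occupants = 0.1170/0.8830 = 0.1325
odds, unbelted occupants = 0.3060/0.6940 = 0.4409
OR = 0.1325 / 0.4409 = 0.301

0.301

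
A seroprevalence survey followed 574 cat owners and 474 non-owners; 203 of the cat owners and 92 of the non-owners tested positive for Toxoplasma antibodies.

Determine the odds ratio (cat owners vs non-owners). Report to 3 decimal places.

OR = (203 × 382) / (371 × 92) = 77546/34132 ≈ 2.272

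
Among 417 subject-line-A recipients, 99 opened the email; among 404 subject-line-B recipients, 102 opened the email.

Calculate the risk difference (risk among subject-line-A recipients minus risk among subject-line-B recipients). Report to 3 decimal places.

risk, subject-line-A recipients = 99/417 = 0.2374
risk, subject-line-B recipients = 102/404 = 0.2525
risk difference = 0.2374 − 0.2525 = -0.015

RD = -0.015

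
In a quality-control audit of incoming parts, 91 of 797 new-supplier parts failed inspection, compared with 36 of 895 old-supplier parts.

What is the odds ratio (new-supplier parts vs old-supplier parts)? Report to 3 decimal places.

odds, new-supplier parts = 91/706 = 0.12890
odds, old-supplier parts = 36/859 = 0.04191
OR = 0.12890 / 0.04191 = 3.076

3.076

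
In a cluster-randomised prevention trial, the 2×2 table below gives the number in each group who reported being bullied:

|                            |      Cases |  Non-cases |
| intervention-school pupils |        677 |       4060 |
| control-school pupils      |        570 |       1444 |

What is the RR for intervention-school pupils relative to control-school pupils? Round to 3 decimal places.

RR ≈ 0.505

risk, intervention-school pupils = 677/4737 = 0.1429
risk, control-school pupils = 570/2014 = 0.2830
RR = 0.1429 / 0.2830 = 0.505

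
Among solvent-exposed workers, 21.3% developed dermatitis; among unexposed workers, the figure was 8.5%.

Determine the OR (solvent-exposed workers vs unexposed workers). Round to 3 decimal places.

OR ≈ 2.913

odds, solvent-exposed workers = 0.2130/0.7870 = 0.2706
odds, unexposed workers = 0.0850/0.9150 = 0.0929
OR = 0.2706 / 0.0929 = 2.913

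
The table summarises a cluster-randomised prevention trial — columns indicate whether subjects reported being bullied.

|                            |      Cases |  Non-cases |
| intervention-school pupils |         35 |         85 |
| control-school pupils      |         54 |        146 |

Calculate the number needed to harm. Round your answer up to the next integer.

47

risk, intervention-school pupils = 35/120 = 0.291667
risk, control-school pupils = 54/200 = 0.270000
absolute risk difference = 0.021667
1 / 0.021667 = 46.153 → round up → 47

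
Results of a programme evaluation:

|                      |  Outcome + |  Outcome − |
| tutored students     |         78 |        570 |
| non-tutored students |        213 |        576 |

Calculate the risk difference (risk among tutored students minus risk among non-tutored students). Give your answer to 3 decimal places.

-0.150

risk, tutored students = 78/648 = 0.1204
risk, non-tutored students = 213/789 = 0.2700
risk difference = 0.1204 − 0.2700 = -0.150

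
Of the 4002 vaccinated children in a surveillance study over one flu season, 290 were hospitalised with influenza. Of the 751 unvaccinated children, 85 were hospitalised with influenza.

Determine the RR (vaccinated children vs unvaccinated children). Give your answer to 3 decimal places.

0.640

risk, vaccinated children = 290/4002 = 0.0725
risk, unvaccinated children = 85/751 = 0.1132
RR = 0.0725 / 0.1132 = 0.640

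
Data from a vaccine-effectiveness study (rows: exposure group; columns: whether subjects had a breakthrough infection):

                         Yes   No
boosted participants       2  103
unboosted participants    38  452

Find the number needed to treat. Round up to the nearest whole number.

NNT: 18

risk, boosted participants = 2/105 = 0.019048
risk, unboosted participants = 38/490 = 0.077551
absolute risk difference = 0.058503
1 / 0.058503 = 17.093 → round up → 18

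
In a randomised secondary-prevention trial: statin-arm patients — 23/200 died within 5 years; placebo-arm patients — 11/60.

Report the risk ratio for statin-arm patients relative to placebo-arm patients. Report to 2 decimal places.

RR: 0.63

risk, statin-arm patients = 23/200 = 0.1150
risk, placebo-arm patients = 11/60 = 0.1833
RR = 0.1150 / 0.1833 = 0.63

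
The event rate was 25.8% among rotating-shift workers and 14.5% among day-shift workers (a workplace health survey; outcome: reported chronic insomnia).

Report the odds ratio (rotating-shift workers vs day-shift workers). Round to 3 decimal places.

OR: 2.050

odds, rotating-shift workers = 0.2580/0.7420 = 0.3477
odds, day-shift workers = 0.1450/0.8550 = 0.1696
OR = 0.3477 / 0.1696 = 2.050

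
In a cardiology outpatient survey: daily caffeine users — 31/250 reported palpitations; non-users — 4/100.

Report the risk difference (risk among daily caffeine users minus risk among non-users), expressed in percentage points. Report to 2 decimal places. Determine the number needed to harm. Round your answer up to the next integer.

risk, daily caffeine users = 31/250 = 0.12400
risk, non-users = 4/100 = 0.04000
risk difference = 0.12400 − 0.04000 = 0.08400 → 8.40 percentage points
absolute risk difference = 0.084000
1 / 0.084000 = 11.905 → round up → 12

RD = 8.40; NNH = 12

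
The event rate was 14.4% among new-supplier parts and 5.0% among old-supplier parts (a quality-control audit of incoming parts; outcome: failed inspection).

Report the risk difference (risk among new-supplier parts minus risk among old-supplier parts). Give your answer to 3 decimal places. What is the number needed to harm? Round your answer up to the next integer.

RD = 0.094; NNH = 11

risk difference = 0.1440 − 0.0500 = 0.094
absolute risk difference = 0.094000
1 / 0.094000 = 10.638 → round up → 11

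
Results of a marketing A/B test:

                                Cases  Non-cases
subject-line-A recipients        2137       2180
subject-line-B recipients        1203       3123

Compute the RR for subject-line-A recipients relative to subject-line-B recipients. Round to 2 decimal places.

risk, subject-line-A recipients = 2137/4317 = 0.4950
risk, subject-line-B recipients = 1203/4326 = 0.2781
RR = 0.4950 / 0.2781 = 1.78

1.78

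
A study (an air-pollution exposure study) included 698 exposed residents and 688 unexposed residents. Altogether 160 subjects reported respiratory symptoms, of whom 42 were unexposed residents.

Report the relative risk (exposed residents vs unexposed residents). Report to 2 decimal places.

exposed residents with the outcome: 160 − 42 = 118
exposed residents without the outcome: 698 − 118 = 580
unexposed residents without the outcome: 688 − 42 = 646
risk, exposed residents = 118/698 = 0.1691
risk, unexposed residents = 42/688 = 0.0610
RR = 0.1691 / 0.0610 = 2.77

2.77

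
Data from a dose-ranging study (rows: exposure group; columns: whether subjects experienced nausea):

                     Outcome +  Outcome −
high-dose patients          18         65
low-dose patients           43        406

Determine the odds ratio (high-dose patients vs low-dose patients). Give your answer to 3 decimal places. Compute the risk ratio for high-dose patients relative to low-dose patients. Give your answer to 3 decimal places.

odds, high-dose patients = 18/65 = 0.2769
odds, low-dose patients = 43/406 = 0.1059
OR = 0.2769 / 0.1059 = 2.615
risk, high-dose patients = 18/83 = 0.2169
risk, low-dose patients = 43/449 = 0.0958
RR = 0.2169 / 0.0958 = 2.264

OR = 2.615; RR = 2.264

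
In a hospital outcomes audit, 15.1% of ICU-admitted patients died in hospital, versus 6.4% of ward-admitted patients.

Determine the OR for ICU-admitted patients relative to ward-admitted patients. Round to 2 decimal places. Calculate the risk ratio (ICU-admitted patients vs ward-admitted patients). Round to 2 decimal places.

odds, ICU-admitted patients = 0.1510/0.8490 = 0.1779
odds, ward-admitted patients = 0.0640/0.9360 = 0.0684
OR = 0.1779 / 0.0684 = 2.60
RR = 0.1510 / 0.0640 = 2.36

OR = 2.60; RR = 2.36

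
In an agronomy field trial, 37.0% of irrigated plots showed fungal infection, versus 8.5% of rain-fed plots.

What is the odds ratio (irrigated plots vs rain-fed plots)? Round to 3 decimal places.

6.322

odds, irrigated plots = 0.3700/0.6300 = 0.5873
odds, rain-fed plots = 0.0850/0.9150 = 0.0929
OR = 0.5873 / 0.0929 = 6.322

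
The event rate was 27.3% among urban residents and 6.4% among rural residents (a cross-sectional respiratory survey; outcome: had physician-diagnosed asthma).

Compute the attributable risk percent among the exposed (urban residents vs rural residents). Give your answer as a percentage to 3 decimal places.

AR% = (0.2730 − 0.0640) / 0.2730 = 0.7656 → 76.557%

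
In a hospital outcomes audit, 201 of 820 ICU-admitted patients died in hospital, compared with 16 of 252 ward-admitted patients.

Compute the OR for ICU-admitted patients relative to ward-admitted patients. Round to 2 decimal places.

OR = (201 × 236) / (619 × 16) = 47436/9904 ≈ 4.79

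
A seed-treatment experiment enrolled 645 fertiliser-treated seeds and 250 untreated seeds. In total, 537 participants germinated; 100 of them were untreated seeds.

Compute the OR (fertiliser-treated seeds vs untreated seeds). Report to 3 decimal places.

OR: 3.151

fertiliser-treated seeds with the outcome: 537 − 100 = 437
fertiliser-treated seeds without the outcome: 645 − 437 = 208
untreated seeds without the outcome: 250 − 100 = 150
OR = (437 × 150) / (208 × 100) = 65550/20800 ≈ 3.151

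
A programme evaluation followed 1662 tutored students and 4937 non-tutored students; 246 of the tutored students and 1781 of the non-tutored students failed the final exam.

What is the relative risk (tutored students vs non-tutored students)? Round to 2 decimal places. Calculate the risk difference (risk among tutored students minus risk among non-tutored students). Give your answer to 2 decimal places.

risk, tutored students = 246/1662 = 0.1480
risk, non-tutored students = 1781/4937 = 0.3607
RR = 0.1480 / 0.3607 = 0.41
risk difference = 0.1480 − 0.3607 = -0.21

RR = 0.41; RD = -0.21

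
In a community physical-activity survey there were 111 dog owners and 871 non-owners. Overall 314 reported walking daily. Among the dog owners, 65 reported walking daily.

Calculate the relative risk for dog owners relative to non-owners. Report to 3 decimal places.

dog owners without the outcome: 111 − 65 = 46
non-owners with the outcome: 314 − 65 = 249
non-owners without the outcome: 871 − 249 = 622
risk, dog owners = 65/111 = 0.5856
risk, non-owners = 249/871 = 0.2859
RR = 0.5856 / 0.2859 = 2.048

RR = 2.048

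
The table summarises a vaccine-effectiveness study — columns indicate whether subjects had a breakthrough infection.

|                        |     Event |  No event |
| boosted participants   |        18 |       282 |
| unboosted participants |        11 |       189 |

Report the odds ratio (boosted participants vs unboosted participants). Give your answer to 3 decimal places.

OR = (18 × 189) / (282 × 11) = 3402/3102 ≈ 1.097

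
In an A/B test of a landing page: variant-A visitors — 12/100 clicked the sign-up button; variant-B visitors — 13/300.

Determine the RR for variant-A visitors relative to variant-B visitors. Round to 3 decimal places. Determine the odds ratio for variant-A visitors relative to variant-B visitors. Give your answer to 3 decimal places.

RR = 2.769; OR = 3.010

risk, variant-A visitors = 12/100 = 0.12000
risk, variant-B visitors = 13/300 = 0.04333
RR = 0.12000 / 0.04333 = 2.769
OR = (12 × 287) / (88 × 13) = 3444/1144 ≈ 3.010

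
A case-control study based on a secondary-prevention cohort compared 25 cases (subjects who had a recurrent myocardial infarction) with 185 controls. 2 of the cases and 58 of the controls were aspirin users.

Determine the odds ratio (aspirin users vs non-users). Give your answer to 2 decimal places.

OR = (2 × 127) / (58 × 23) = 254/1334 ≈ 0.19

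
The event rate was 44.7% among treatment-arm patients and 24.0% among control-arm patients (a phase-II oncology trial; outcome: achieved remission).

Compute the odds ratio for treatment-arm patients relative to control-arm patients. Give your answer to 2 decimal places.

OR ≈ 2.56

odds, treatment-arm patients = 0.4470/0.5530 = 0.8083
odds, control-arm patients = 0.2400/0.7600 = 0.3158
OR = 0.8083 / 0.3158 = 2.56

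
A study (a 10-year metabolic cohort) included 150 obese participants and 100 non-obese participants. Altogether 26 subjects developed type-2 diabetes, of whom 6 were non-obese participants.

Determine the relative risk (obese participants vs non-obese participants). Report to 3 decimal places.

obese participants with the outcome: 26 − 6 = 20
obese participants without the outcome: 150 − 20 = 130
non-obese participants without the outcome: 100 − 6 = 94
risk, obese participants = 20/150 = 0.1333
risk, non-obese participants = 6/100 = 0.0600
RR = 0.1333 / 0.0600 = 2.222

RR ≈ 2.222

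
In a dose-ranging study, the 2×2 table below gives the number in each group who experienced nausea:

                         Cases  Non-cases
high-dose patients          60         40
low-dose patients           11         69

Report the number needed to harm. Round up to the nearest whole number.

NNH ≈ 3

risk, high-dose patients = 60/100 = 0.600000
risk, low-dose patients = 11/80 = 0.137500
absolute risk difference = 0.462500
1 / 0.462500 = 2.162 → round up → 3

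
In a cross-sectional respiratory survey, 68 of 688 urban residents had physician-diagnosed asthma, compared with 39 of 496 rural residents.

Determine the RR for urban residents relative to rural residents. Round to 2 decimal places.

risk, urban residents = 68/688 = 0.0988
risk, rural residents = 39/496 = 0.0786
RR = 0.0988 / 0.0786 = 1.26

RR: 1.26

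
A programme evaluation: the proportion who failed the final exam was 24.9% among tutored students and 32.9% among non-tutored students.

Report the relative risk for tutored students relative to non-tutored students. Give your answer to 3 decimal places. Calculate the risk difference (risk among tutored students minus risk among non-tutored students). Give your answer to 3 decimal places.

RR = 0.2490 / 0.3290 = 0.757
risk difference = 0.2490 − 0.3290 = -0.080

RR = 0.757; RD = -0.080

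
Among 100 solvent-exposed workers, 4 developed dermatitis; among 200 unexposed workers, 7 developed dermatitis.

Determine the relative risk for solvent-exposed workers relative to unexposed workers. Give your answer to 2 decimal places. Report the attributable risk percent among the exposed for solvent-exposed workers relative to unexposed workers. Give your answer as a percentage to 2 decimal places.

risk, solvent-exposed workers = 4/100 = 0.04000
risk, unexposed workers = 7/200 = 0.03500
RR = 0.04000 / 0.03500 = 1.14
AR% = (0.04000 − 0.03500) / 0.04000 = 0.1250 → 12.50%

RR = 1.14; AR% = 12.50%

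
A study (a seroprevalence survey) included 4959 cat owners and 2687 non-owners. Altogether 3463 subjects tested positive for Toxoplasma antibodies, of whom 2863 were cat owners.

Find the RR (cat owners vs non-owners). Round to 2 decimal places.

cat owners without the outcome: 4959 − 2863 = 2096
non-owners with the outcome: 3463 − 2863 = 600
non-owners without the outcome: 2687 − 600 = 2087
risk, cat owners = 2863/4959 = 0.5773
risk, non-owners = 600/2687 = 0.2233
RR = 0.5773 / 0.2233 = 2.59

RR = 2.59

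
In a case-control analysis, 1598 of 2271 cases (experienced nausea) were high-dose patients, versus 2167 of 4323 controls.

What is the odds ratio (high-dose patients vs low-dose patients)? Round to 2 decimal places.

OR = (1598 × 2156) / (2167 × 673) = 3445288/1458391 ≈ 2.36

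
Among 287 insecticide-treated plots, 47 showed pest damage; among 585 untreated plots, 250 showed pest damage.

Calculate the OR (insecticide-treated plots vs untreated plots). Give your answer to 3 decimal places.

OR = (47 × 335) / (240 × 250) = 15745/60000 ≈ 0.262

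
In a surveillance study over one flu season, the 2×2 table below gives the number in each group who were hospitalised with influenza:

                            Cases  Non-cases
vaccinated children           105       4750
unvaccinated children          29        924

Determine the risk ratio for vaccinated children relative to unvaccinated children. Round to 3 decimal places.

risk, vaccinated children = 105/4855 = 0.02163
risk, unvaccinated children = 29/953 = 0.03043
RR = 0.02163 / 0.03043 = 0.711

RR: 0.711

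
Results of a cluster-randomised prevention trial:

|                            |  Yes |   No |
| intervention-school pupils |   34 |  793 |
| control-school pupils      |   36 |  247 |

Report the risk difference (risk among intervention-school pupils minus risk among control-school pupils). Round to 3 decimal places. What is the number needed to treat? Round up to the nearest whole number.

RD = -0.086; NNT = 12

risk, intervention-school pupils = 34/827 = 0.04111
risk, control-school pupils = 36/283 = 0.12721
risk difference = 0.04111 − 0.12721 = -0.086
absolute risk difference = 0.086096
1 / 0.086096 = 11.615 → round up → 12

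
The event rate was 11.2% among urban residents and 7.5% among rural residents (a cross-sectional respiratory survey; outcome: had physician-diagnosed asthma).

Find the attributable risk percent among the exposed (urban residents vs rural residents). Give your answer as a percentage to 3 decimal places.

AR% = (0.1120 − 0.0750) / 0.1120 = 0.3304 → 33.036%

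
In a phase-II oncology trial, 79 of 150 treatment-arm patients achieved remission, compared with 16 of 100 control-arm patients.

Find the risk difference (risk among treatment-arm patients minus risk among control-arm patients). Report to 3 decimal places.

risk, treatment-arm patients = 79/150 = 0.5267
risk, control-arm patients = 16/100 = 0.1600
risk difference = 0.5267 − 0.1600 = 0.367

RD: 0.367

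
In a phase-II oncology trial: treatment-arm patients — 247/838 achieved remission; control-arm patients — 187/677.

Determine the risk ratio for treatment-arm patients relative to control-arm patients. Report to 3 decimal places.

risk, treatment-arm patients = 247/838 = 0.2947
risk, control-arm patients = 187/677 = 0.2762
RR = 0.2947 / 0.2762 = 1.067

RR ≈ 1.067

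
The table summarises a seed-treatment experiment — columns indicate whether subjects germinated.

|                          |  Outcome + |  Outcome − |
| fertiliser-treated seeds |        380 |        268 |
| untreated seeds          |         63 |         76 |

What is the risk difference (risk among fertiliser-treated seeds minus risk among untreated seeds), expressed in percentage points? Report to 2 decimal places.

risk, fertiliser-treated seeds = 380/648 = 0.5864
risk, untreated seeds = 63/139 = 0.4532
risk difference = 0.5864 − 0.4532 = 0.1332 → 13.32 percentage points

13.32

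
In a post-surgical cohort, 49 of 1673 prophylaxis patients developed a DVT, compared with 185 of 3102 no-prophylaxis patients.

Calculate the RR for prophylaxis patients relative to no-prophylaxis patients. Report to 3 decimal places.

risk, prophylaxis patients = 49/1673 = 0.02929
risk, no-prophylaxis patients = 185/3102 = 0.05964
RR = 0.02929 / 0.05964 = 0.491

RR = 0.491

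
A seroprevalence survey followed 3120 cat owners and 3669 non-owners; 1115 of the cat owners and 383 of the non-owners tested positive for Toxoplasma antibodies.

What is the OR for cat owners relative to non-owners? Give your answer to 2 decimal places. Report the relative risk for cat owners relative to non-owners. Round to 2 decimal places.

OR = 4.77; RR = 3.42

odds, cat owners = 1115/2005 = 0.5561
odds, non-owners = 383/3286 = 0.1166
OR = 0.5561 / 0.1166 = 4.77
risk, cat owners = 1115/3120 = 0.3574
risk, non-owners = 383/3669 = 0.1044
RR = 0.3574 / 0.1044 = 3.42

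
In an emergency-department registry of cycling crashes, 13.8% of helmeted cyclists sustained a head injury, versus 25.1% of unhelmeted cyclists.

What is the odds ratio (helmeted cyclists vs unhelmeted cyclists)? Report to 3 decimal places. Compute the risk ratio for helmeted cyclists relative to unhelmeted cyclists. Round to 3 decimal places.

OR = 0.478; RR = 0.550

odds, helmeted cyclists = 0.1380/0.8620 = 0.1601
odds, unhelmeted cyclists = 0.2510/0.7490 = 0.3351
OR = 0.1601 / 0.3351 = 0.478
RR = 0.1380 / 0.2510 = 0.550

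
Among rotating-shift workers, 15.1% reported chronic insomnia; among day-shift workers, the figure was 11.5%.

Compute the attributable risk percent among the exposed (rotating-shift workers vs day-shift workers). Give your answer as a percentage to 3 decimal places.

AR% = (0.1510 − 0.1150) / 0.1510 = 0.2384 → 23.841%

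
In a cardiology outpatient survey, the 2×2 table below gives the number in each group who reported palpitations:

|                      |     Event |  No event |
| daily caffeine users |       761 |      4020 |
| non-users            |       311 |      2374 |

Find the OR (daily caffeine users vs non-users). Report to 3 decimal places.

odds, daily caffeine users = 761/4020 = 0.1893
odds, non-users = 311/2374 = 0.1310
OR = 0.1893 / 0.1310 = 1.445

OR: 1.445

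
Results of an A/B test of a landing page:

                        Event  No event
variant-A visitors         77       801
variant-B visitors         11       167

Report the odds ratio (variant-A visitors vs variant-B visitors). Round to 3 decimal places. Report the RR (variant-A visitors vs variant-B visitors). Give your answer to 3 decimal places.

OR = 1.459; RR = 1.419

OR = (77 × 167) / (801 × 11) = 12859/8811 ≈ 1.459
risk, variant-A visitors = 77/878 = 0.0877
risk, variant-B visitors = 11/178 = 0.0618
RR = 0.0877 / 0.0618 = 1.419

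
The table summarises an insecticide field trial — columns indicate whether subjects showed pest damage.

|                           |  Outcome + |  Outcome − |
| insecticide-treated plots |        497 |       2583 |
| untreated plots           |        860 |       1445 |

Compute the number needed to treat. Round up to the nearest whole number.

risk, insecticide-treated plots = 497/3080 = 0.161364
risk, untreated plots = 860/2305 = 0.373102
absolute risk difference = 0.211738
1 / 0.211738 = 4.723 → round up → 5

NNT = 5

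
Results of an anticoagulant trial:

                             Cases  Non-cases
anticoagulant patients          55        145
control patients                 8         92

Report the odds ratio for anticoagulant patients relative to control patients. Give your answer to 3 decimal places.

OR = (55 × 92) / (145 × 8) = 5060/1160 ≈ 4.362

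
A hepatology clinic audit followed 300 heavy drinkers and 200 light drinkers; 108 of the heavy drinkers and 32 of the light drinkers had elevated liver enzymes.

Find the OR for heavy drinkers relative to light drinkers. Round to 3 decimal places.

OR ≈ 2.953

odds, heavy drinkers = 108/192 = 0.5625
odds, light drinkers = 32/168 = 0.1905
OR = 0.5625 / 0.1905 = 2.953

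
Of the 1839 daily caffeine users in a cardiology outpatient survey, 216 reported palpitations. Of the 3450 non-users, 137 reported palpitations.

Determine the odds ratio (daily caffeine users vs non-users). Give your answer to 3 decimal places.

OR = (216 × 3313) / (1623 × 137) = 715608/222351 ≈ 3.218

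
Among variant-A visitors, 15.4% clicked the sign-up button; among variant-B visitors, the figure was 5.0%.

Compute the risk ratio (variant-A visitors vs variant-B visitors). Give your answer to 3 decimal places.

RR = 0.1540 / 0.0500 = 3.080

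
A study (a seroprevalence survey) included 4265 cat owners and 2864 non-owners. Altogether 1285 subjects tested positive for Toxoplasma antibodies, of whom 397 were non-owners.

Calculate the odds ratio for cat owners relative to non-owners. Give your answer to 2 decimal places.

cat owners with the outcome: 1285 − 397 = 888
cat owners without the outcome: 4265 − 888 = 3377
non-owners without the outcome: 2864 − 397 = 2467
OR = (888 × 2467) / (3377 × 397) = 2190696/1340669 ≈ 1.63

1.63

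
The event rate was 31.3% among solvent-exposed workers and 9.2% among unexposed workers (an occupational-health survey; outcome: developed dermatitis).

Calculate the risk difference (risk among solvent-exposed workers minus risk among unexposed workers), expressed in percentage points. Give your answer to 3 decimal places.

RD: 22.100

risk difference = 0.3130 − 0.0920 = 0.2210 → 22.100 percentage points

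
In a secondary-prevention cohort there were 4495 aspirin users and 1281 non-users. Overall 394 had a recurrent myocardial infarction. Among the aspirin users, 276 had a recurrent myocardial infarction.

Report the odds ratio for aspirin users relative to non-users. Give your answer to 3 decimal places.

aspirin users without the outcome: 4495 − 276 = 4219
non-users with the outcome: 394 − 276 = 118
non-users without the outcome: 1281 − 118 = 1163
OR = (276 × 1163) / (4219 × 118) = 320988/497842 ≈ 0.645

0.645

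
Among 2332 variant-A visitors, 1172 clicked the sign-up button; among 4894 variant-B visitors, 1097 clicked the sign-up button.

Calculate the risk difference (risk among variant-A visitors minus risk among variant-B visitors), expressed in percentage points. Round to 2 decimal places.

risk, variant-A visitors = 1172/2332 = 0.5026
risk, variant-B visitors = 1097/4894 = 0.2242
risk difference = 0.5026 − 0.2242 = 0.2784 → 27.84 percentage points

RD: 27.84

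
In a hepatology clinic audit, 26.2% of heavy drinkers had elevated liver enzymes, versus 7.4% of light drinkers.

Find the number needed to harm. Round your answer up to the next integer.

NNH = 6

absolute risk difference = 0.188000
1 / 0.188000 = 5.319 → round up → 6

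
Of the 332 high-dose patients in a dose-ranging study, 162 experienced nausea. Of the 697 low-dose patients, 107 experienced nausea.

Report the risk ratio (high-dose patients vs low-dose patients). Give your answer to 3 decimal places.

risk, high-dose patients = 162/332 = 0.4880
risk, low-dose patients = 107/697 = 0.1535
RR = 0.4880 / 0.1535 = 3.179

RR ≈ 3.179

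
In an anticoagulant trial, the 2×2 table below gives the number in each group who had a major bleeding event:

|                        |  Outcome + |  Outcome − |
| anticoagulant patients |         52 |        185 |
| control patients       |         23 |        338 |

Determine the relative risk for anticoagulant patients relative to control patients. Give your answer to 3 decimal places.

RR = 3.444

risk, anticoagulant patients = 52/237 = 0.2194
risk, control patients = 23/361 = 0.0637
RR = 0.2194 / 0.0637 = 3.444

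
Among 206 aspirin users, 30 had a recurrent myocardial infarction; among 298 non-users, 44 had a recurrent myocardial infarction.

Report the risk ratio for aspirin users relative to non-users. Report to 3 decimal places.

0.986

risk, aspirin users = 30/206 = 0.1456
risk, non-users = 44/298 = 0.1477
RR = 0.1456 / 0.1477 = 0.986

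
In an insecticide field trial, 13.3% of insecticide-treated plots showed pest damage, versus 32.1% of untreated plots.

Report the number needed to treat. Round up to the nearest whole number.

NNT ≈ 6

absolute risk difference = 0.188000
1 / 0.188000 = 5.319 → round up → 6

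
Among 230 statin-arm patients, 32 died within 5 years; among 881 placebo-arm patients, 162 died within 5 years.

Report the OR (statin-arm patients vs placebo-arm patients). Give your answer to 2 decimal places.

OR = (32 × 719) / (198 × 162) = 23008/32076 ≈ 0.72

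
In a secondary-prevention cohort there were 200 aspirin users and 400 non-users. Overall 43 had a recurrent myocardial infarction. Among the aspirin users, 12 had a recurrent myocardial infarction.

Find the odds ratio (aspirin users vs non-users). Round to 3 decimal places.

OR = 0.760

aspirin users without the outcome: 200 − 12 = 188
non-users with the outcome: 43 − 12 = 31
non-users without the outcome: 400 − 31 = 369
OR = (12 × 369) / (188 × 31) = 4428/5828 ≈ 0.760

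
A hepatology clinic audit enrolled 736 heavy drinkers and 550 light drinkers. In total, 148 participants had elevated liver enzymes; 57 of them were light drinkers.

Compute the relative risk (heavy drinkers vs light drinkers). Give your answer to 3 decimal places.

RR: 1.193

heavy drinkers with the outcome: 148 − 57 = 91
heavy drinkers without the outcome: 736 − 91 = 645
light drinkers without the outcome: 550 − 57 = 493
risk, heavy drinkers = 91/736 = 0.1236
risk, light drinkers = 57/550 = 0.1036
RR = 0.1236 / 0.1036 = 1.193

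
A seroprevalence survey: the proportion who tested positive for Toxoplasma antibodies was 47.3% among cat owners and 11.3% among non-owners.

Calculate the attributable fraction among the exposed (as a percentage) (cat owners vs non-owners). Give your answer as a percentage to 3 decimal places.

AR% = (0.4730 − 0.1130) / 0.4730 = 0.7611 → 76.110%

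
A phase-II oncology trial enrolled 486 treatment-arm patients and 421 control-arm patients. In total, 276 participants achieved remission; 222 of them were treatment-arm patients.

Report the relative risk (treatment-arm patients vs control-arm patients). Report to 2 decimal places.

treatment-arm patients without the outcome: 486 − 222 = 264
control-arm patients with the outcome: 276 − 222 = 54
control-arm patients without the outcome: 421 − 54 = 367
risk, treatment-arm patients = 222/486 = 0.4568
risk, control-arm patients = 54/421 = 0.1283
RR = 0.4568 / 0.1283 = 3.56

RR = 3.56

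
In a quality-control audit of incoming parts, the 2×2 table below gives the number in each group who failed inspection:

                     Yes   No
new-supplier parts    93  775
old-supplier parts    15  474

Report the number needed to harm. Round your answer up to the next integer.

risk, new-supplier parts = 93/868 = 0.107143
risk, old-supplier parts = 15/489 = 0.030675
absolute risk difference = 0.076468
1 / 0.076468 = 13.077 → round up → 14

NNH = 14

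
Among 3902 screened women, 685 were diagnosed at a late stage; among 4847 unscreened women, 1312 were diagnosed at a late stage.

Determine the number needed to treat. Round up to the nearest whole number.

risk, screened women = 685/3902 = 0.175551
risk, unscreened women = 1312/4847 = 0.270683
absolute risk difference = 0.095132
1 / 0.095132 = 10.512 → round up → 11

11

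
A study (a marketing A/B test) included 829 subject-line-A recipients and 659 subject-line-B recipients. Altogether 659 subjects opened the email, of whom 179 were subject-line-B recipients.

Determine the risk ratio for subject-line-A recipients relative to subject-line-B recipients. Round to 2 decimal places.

2.13

subject-line-A recipients with the outcome: 659 − 179 = 480
subject-line-A recipients without the outcome: 829 − 480 = 349
subject-line-B recipients without the outcome: 659 − 179 = 480
risk, subject-line-A recipients = 480/829 = 0.5790
risk, subject-line-B recipients = 179/659 = 0.2716
RR = 0.5790 / 0.2716 = 2.13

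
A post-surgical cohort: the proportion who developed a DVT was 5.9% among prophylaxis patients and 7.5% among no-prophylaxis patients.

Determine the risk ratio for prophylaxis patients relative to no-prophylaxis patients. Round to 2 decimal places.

RR = 0.0590 / 0.0750 = 0.79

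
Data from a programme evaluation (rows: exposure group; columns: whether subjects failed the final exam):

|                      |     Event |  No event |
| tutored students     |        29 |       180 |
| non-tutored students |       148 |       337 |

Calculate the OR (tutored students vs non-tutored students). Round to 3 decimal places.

OR = (29 × 337) / (180 × 148) = 9773/26640 ≈ 0.367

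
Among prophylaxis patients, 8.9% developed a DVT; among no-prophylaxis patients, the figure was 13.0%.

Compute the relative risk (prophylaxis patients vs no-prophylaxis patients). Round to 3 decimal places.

RR = 0.0890 / 0.1300 = 0.685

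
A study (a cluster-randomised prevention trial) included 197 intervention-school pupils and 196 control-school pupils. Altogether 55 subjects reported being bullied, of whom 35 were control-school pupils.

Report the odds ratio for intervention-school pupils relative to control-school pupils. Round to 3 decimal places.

OR = 0.520

intervention-school pupils with the outcome: 55 − 35 = 20
intervention-school pupils without the outcome: 197 − 20 = 177
control-school pupils without the outcome: 196 − 35 = 161
odds, intervention-school pupils = 20/177 = 0.1130
odds, control-school pupils = 35/161 = 0.2174
OR = 0.1130 / 0.2174 = 0.520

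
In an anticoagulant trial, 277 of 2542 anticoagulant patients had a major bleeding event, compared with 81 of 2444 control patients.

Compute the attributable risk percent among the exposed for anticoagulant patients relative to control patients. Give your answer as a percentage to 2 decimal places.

risk, anticoagulant patients = 277/2542 = 0.10897
risk, control patients = 81/2444 = 0.03314
AR% = (0.10897 − 0.03314) / 0.10897 = 0.6959 → 69.59%

AR% ≈ 69.59%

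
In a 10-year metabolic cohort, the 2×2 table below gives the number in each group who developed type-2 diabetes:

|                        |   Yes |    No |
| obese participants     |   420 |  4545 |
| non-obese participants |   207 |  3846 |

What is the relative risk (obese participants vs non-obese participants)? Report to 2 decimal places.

1.66

risk, obese participants = 420/4965 = 0.0846
risk, non-obese participants = 207/4053 = 0.0511
RR = 0.0846 / 0.0511 = 1.66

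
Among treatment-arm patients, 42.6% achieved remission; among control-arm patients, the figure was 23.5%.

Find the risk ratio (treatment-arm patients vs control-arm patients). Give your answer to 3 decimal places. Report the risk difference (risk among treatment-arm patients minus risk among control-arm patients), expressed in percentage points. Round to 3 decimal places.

RR = 0.4260 / 0.2350 = 1.813
risk difference = 0.4260 − 0.2350 = 0.1910 → 19.100 percentage points

RR = 1.813; RD = 19.100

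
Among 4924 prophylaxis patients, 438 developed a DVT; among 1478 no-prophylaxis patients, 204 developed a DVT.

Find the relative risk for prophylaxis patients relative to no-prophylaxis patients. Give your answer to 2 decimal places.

RR = 0.64

risk, prophylaxis patients = 438/4924 = 0.0890
risk, no-prophylaxis patients = 204/1478 = 0.1380
RR = 0.0890 / 0.1380 = 0.64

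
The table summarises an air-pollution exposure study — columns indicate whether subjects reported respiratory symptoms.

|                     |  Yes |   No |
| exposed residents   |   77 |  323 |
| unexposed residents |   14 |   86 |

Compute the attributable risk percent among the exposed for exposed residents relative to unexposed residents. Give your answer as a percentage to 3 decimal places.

27.273%

risk, exposed residents = 77/400 = 0.1925
risk, unexposed residents = 14/100 = 0.1400
AR% = (0.1925 − 0.1400) / 0.1925 = 0.2727 → 27.273%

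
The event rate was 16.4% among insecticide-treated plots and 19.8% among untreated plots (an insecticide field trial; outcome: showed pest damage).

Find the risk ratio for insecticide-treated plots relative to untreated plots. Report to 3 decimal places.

RR = 0.1640 / 0.1980 = 0.828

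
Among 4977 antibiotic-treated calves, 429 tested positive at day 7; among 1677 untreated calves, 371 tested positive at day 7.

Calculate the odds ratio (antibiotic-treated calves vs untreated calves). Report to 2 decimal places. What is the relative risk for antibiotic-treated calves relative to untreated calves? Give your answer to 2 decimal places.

OR = (429 × 1306) / (4548 × 371) = 560274/1687308 ≈ 0.33
risk, antibiotic-treated calves = 429/4977 = 0.0862
risk, untreated calves = 371/1677 = 0.2212
RR = 0.0862 / 0.2212 = 0.39

OR = 0.33; RR = 0.39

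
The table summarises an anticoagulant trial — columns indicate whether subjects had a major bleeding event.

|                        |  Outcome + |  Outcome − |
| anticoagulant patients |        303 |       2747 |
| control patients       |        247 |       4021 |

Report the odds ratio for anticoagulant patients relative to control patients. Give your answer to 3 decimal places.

OR = (303 × 4021) / (2747 × 247) = 1218363/678509 ≈ 1.796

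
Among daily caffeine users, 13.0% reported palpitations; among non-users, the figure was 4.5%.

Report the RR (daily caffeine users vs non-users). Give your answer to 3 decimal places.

RR = 0.13000 / 0.04500 = 2.889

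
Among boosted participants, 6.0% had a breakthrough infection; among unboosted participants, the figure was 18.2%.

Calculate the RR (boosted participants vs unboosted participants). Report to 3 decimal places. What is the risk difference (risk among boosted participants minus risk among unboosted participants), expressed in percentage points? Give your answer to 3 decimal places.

RR = 0.330; RD = -12.200

RR = 0.0600 / 0.1820 = 0.330
risk difference = 0.0600 − 0.1820 = -0.1220 → -12.200 percentage points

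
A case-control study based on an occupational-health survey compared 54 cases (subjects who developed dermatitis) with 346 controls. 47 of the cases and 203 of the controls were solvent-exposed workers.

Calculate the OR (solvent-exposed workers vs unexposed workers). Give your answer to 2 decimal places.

OR = (47 × 143) / (203 × 7) = 6721/1421 ≈ 4.73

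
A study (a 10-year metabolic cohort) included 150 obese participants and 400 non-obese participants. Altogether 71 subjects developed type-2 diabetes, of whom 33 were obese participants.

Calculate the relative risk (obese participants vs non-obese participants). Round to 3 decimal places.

obese participants without the outcome: 150 − 33 = 117
non-obese participants with the outcome: 71 − 33 = 38
non-obese participants without the outcome: 400 − 38 = 362
risk, obese participants = 33/150 = 0.2200
risk, non-obese participants = 38/400 = 0.0950
RR = 0.2200 / 0.0950 = 2.316

2.316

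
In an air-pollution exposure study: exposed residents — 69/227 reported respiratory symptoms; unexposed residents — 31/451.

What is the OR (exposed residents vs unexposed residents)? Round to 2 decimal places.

OR = (69 × 420) / (158 × 31) = 28980/4898 ≈ 5.92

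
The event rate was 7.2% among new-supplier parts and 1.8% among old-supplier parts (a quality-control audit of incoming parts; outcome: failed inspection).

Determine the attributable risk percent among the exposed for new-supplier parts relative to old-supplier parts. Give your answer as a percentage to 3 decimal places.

AR% = (0.07200 − 0.01800) / 0.07200 = 0.7500 → 75.000%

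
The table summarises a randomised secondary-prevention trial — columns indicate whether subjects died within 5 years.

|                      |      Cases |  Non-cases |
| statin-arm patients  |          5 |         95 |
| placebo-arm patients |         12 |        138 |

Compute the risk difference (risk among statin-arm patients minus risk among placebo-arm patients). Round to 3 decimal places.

risk, statin-arm patients = 5/100 = 0.0500
risk, placebo-arm patients = 12/150 = 0.0800
risk difference = 0.0500 − 0.0800 = -0.030

-0.030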